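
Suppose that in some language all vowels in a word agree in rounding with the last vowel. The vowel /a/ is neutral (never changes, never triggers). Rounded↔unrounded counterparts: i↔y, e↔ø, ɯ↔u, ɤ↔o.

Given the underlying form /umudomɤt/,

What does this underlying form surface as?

/u/ harmonizes with /ɤ/ ([-round]) → [ɯ]
/u/ harmonizes with /ɤ/ ([-round]) → [ɯ]
/o/ harmonizes with /ɤ/ ([-round]) → [ɤ]

[ɯmɯdɤmɤt]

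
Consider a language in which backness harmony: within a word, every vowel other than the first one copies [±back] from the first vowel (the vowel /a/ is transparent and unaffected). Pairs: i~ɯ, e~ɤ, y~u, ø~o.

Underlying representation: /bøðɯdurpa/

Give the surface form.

[bøðidyrpa]

/ɯ/ harmonizes with /ø/ ([-back]) → [i]
/u/ harmonizes with /ø/ ([-back]) → [y]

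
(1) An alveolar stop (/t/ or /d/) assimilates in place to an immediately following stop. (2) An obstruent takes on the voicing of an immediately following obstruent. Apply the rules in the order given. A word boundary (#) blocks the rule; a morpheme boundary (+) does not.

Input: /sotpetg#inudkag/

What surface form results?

Rule 1: /t/ before /p/ (labial) → [p]
Rule 1: /t/ before /g/ (velar) → [k]
Rule 1: /d/ before /k/ (velar) → [g]
After rule 1: soppekg#inugkag
Rule 2: /k/ before /g/ (voiced) → [g]
Rule 2: /g/ before /k/ (voiceless) → [k]

[soppegg#inukkag]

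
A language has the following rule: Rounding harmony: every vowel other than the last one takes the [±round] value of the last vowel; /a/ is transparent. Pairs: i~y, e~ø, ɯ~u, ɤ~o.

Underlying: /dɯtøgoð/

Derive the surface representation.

[dutøgoð]

/ɯ/ harmonizes with /o/ ([+round]) → [u]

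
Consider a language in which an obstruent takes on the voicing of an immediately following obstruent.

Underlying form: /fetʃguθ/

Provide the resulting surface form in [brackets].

[fedʒguθ]

/tʃ/ before /g/ (voiced) → [dʒ]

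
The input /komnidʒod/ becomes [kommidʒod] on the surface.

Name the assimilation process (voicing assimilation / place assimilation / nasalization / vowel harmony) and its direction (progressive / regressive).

/n/→[m].
Each target copies a feature from the preceding segment, so the direction is progressive.

place assimilation, progressive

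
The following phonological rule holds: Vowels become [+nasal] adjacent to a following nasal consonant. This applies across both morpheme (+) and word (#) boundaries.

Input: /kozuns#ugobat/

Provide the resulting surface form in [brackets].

[kozũns#ugobat]

/u/ before nasal /n/ → [ũ]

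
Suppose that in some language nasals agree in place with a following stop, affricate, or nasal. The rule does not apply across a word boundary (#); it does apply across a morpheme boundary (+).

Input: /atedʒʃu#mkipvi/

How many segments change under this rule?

1

/m/ before /k/ (velar) → [ŋ]
1 segment changes.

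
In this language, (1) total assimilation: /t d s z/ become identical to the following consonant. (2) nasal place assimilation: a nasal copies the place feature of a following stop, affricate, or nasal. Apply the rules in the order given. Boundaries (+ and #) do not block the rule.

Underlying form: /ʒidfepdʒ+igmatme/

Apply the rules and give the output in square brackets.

Rule 1: /d/ before /f/ → [f] (total assimilation)
Rule 1: /t/ before /m/ → [m] (total assimilation)
After rule 1: ʒiffepdʒ+igmamme
Rule 2: no segment meets the rule's conditions; no change.

[ʒiffepdʒ+igmamme]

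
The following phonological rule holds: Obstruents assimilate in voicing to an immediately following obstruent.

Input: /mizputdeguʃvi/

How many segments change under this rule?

/z/ before /p/ (voiceless) → [s]
/t/ before /d/ (voiced) → [d]
/ʃ/ before /v/ (voiced) → [ʒ]
3 segments change.

3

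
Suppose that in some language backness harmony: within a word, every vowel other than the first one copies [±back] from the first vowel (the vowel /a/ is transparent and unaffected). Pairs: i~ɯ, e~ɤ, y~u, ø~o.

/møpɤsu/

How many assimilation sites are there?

2

/ɤ/ harmonizes with /ø/ ([-back]) → [e]
/u/ harmonizes with /ø/ ([-back]) → [y]
2 segments change.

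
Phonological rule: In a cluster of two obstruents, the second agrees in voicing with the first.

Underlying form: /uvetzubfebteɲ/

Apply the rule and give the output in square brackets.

/z/ after /t/ (voiceless) → [s]
/f/ after /b/ (voiced) → [v]
/t/ after /b/ (voiced) → [d]

[uvetsubvebdeɲ]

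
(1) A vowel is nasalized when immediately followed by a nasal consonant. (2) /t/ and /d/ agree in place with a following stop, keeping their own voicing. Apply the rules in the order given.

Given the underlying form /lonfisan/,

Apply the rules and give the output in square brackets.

Rule 1: /o/ before nasal /n/ → [õ]
Rule 1: /a/ before nasal /n/ → [ã]
After rule 1: lõnfisãn
Rule 2: no segment meets the rule's conditions; no change.

[lõnfisãn]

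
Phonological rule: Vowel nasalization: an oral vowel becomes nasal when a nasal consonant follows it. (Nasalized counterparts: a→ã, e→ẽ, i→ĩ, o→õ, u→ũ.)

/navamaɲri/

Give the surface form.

/a/ before nasal /m/ → [ã]
/a/ before nasal /ɲ/ → [ã]

[navãmãɲri]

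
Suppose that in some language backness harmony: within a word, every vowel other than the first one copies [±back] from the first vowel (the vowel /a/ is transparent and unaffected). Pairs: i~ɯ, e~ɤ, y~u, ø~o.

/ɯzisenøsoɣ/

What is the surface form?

[ɯzɯsɤnosoɣ]

/i/ harmonizes with /ɯ/ ([+back]) → [ɯ]
/e/ harmonizes with /ɯ/ ([+back]) → [ɤ]
/ø/ harmonizes with /ɯ/ ([+back]) → [o]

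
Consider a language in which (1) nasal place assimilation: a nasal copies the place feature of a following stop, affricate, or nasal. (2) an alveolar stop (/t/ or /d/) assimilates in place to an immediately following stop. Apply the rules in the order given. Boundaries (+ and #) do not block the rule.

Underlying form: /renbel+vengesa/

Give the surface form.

[rembel+veŋgesa]

Rule 1: /n/ before /b/ (labial) → [m]
Rule 1: /n/ before /g/ (velar) → [ŋ]
After rule 1: rembel+veŋgesa
Rule 2: no segment meets the rule's conditions; no change.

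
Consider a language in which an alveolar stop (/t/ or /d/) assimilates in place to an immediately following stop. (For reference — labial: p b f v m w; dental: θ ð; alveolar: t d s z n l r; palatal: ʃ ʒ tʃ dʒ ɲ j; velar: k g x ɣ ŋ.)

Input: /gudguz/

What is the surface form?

[gugguz]

/d/ before /g/ (velar) → [g]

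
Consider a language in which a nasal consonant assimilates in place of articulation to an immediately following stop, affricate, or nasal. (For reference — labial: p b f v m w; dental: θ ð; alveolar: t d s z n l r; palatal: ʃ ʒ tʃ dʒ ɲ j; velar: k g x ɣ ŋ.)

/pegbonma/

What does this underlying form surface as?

/n/ before /m/ (labial) → [m]

[pegbomma]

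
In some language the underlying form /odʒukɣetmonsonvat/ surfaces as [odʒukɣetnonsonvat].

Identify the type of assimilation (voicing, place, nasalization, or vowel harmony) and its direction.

place assimilation, progressive

/m/→[n].
Each target copies a feature from the preceding segment, so the direction is progressive.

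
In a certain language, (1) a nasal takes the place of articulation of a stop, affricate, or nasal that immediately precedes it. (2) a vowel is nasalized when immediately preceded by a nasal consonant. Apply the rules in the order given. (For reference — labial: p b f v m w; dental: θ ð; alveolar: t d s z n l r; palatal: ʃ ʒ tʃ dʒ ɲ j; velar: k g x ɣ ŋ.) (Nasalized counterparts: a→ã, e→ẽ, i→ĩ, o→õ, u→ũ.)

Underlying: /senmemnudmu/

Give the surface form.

[sennẽmmũdnũ]

Rule 1: /m/ after /n/ (alveolar) → [n]
Rule 1: /n/ after /m/ (labial) → [m]
Rule 1: /m/ after /d/ (alveolar) → [n]
After rule 1: sennemmudnu
Rule 2: /e/ after nasal /n/ → [ẽ]
Rule 2: /u/ after nasal /m/ → [ũ]
Rule 2: /u/ after nasal /n/ → [ũ]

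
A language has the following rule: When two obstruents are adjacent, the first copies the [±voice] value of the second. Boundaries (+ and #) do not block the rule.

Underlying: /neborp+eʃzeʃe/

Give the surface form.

[neborp+eʒzeʃe]

/ʃ/ before /z/ (voiced) → [ʒ]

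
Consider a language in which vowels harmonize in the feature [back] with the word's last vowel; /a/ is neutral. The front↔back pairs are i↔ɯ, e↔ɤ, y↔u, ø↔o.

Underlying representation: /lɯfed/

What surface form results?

[lifed]

/ɯ/ harmonizes with /e/ ([-back]) → [i]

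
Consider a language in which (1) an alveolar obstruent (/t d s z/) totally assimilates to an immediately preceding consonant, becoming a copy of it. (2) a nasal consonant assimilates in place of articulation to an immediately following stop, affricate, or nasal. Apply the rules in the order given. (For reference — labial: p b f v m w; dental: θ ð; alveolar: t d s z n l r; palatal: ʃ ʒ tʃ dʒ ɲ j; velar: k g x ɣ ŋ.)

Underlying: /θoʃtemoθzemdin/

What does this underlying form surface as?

Rule 1: /t/ after /ʃ/ → [ʃ] (total assimilation)
Rule 1: /z/ after /θ/ → [θ] (total assimilation)
Rule 1: /d/ after /m/ → [m] (total assimilation)
After rule 1: θoʃʃemoθθemmin
Rule 2: no segment meets the rule's conditions; no change.

[θoʃʃemoθθemmin]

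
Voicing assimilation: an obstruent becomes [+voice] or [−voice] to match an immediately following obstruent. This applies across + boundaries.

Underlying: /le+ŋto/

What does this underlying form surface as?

no segment meets the rule's conditions; no change.

[le+ŋto]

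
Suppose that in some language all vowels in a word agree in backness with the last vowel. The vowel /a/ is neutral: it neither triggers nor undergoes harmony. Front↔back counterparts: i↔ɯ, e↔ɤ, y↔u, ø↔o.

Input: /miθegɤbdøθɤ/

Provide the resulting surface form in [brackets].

[mɯθɤgɤbdoθɤ]

/i/ harmonizes with /ɤ/ ([+back]) → [ɯ]
/e/ harmonizes with /ɤ/ ([+back]) → [ɤ]
/ø/ harmonizes with /ɤ/ ([+back]) → [o]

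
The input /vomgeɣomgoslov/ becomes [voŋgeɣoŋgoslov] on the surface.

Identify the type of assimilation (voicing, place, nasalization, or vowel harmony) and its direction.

place assimilation, regressive

/m/→[ŋ] /m/→[ŋ].
Each target copies a feature from the following segment, so the direction is regressive.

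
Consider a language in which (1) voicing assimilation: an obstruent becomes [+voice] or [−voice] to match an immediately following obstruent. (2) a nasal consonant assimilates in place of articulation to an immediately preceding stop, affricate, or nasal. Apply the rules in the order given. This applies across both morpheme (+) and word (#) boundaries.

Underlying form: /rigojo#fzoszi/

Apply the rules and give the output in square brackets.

Rule 1: /f/ before /z/ (voiced) → [v]
Rule 1: /s/ before /z/ (voiced) → [z]
After rule 1: rigojo#vzozzi
Rule 2: no segment meets the rule's conditions; no change.

[rigojo#vzozzi]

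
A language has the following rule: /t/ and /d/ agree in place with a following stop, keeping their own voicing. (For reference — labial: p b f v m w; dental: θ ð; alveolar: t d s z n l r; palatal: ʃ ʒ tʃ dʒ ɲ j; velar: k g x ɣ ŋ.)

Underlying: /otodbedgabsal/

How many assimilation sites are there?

/d/ before /b/ (labial) → [b]
/d/ before /g/ (velar) → [g]
2 segments change.

2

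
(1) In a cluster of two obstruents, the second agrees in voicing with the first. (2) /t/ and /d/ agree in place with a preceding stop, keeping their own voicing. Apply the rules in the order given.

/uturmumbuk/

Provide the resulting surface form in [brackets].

[uturmumbuk]

Rule 1: no segment meets the rule's conditions; no change.
After rule 1: uturmumbuk
Rule 2: no segment meets the rule's conditions; no change.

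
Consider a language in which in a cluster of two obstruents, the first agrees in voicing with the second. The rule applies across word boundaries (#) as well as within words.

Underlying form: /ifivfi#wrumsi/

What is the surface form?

[ififfi#wrumsi]

/v/ before /f/ (voiceless) → [f]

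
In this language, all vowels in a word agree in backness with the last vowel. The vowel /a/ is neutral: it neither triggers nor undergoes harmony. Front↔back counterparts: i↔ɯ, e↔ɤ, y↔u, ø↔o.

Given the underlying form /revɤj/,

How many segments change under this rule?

1

/e/ harmonizes with /ɤ/ ([+back]) → [ɤ]
1 segment changes.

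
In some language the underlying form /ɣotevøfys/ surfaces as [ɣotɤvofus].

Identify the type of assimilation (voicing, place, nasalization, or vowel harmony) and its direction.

vowel harmony, progressive

/e/→[ɤ] /ø/→[o] /y/→[u].
Vowels agree with the first vowel, so the harmony is progressive.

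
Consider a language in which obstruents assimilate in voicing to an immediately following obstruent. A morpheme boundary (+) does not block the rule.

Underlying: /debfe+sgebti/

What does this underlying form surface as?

[depfe+zgepti]

/b/ before /f/ (voiceless) → [p]
/s/ before /g/ (voiced) → [z]
/b/ before /t/ (voiceless) → [p]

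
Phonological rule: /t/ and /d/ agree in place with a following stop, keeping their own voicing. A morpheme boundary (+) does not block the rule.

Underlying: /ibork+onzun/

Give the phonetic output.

no segment meets the rule's conditions; no change.

[ibork+onzun]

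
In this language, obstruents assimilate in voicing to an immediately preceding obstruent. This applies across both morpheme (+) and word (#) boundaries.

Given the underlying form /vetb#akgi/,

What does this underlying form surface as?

/b/ after /t/ (voiceless) → [p]
/g/ after /k/ (voiceless) → [k]

[vetp#akki]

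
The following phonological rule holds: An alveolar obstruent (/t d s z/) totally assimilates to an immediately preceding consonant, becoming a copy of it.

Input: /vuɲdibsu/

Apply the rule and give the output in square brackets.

/d/ after /ɲ/ → [ɲ] (total assimilation)
/s/ after /b/ → [b] (total assimilation)

[vuɲɲibbu]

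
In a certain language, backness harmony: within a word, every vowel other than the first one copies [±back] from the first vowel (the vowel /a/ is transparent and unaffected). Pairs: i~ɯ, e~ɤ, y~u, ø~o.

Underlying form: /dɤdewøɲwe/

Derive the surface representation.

/e/ harmonizes with /ɤ/ ([+back]) → [ɤ]
/ø/ harmonizes with /ɤ/ ([+back]) → [o]
/e/ harmonizes with /ɤ/ ([+back]) → [ɤ]

[dɤdɤwoɲwɤ]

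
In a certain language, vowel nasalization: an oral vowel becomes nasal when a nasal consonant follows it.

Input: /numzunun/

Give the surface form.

/u/ before nasal /m/ → [ũ]
/u/ before nasal /n/ → [ũ]
/u/ before nasal /n/ → [ũ]

[nũmzũnũn]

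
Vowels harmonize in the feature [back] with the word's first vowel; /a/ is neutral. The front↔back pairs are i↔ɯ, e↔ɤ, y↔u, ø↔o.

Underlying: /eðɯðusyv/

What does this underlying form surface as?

[eðiðysyv]

/ɯ/ harmonizes with /e/ ([-back]) → [i]
/u/ harmonizes with /e/ ([-back]) → [y]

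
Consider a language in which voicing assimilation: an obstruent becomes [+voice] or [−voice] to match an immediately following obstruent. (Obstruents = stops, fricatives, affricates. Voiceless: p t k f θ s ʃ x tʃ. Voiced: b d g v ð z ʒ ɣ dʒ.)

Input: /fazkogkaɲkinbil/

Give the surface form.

[faskokkaɲkinbil]

/z/ before /k/ (voiceless) → [s]
/g/ before /k/ (voiceless) → [k]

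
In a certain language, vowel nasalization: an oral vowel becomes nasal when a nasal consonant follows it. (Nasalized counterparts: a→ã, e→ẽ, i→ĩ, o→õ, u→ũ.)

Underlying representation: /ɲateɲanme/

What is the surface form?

/e/ before nasal /ɲ/ → [ẽ]
/a/ before nasal /n/ → [ã]

[ɲatẽɲãnme]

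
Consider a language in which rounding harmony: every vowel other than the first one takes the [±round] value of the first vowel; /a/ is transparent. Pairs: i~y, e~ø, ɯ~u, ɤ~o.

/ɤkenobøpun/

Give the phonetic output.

/o/ harmonizes with /ɤ/ ([-round]) → [ɤ]
/ø/ harmonizes with /ɤ/ ([-round]) → [e]
/u/ harmonizes with /ɤ/ ([-round]) → [ɯ]

[ɤkenɤbepɯn]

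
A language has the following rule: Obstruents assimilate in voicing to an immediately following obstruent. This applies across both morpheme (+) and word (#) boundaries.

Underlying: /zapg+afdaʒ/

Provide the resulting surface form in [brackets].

/p/ before /g/ (voiced) → [b]
/f/ before /d/ (voiced) → [v]

[zabg+avdaʒ]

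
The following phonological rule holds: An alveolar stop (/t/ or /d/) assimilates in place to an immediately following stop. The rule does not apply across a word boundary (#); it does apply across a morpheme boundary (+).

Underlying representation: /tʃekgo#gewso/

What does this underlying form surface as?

no segment meets the rule's conditions; no change.

[tʃekgo#gewso]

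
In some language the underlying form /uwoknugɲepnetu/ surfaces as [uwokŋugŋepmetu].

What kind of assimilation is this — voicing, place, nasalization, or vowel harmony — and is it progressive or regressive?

place assimilation, progressive

/n/→[ŋ] /ɲ/→[ŋ] /n/→[m].
Each target copies a feature from the preceding segment, so the direction is progressive.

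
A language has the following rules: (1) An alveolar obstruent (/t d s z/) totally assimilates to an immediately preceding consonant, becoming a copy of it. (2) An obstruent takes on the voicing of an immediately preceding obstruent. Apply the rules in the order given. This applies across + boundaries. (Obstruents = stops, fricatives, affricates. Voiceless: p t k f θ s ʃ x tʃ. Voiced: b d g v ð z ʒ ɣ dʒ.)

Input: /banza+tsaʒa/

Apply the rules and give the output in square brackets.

[banna+ttaʒa]

Rule 1: /z/ after /n/ → [n] (total assimilation)
Rule 1: /s/ after /t/ → [t] (total assimilation)
After rule 1: banna+ttaʒa
Rule 2: no segment meets the rule's conditions; no change.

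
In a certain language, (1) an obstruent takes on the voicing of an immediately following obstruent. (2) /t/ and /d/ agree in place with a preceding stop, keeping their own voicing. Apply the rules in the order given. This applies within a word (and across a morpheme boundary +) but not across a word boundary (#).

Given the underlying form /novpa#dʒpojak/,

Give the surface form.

[nofpa#tʃpojak]

Rule 1: /v/ before /p/ (voiceless) → [f]
Rule 1: /dʒ/ before /p/ (voiceless) → [tʃ]
After rule 1: nofpa#tʃpojak
Rule 2: no segment meets the rule's conditions; no change.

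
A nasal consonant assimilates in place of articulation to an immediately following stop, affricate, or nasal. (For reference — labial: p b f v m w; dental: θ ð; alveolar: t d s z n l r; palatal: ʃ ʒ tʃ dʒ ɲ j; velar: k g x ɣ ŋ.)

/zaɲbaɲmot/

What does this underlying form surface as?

[zambammot]

/ɲ/ before /b/ (labial) → [m]
/ɲ/ before /m/ (labial) → [m]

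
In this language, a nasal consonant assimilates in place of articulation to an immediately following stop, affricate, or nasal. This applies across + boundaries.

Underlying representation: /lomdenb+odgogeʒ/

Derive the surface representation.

[londemb+odgogeʒ]

/m/ before /d/ (alveolar) → [n]
/n/ before /b/ (labial) → [m]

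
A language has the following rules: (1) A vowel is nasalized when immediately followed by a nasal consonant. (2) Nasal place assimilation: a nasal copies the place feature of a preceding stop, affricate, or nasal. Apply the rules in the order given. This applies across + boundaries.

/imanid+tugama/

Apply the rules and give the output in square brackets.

Rule 1: /i/ before nasal /m/ → [ĩ]
Rule 1: /a/ before nasal /n/ → [ã]
Rule 1: /a/ before nasal /m/ → [ã]
After rule 1: ĩmãnid+tugãma
Rule 2: no segment meets the rule's conditions; no change.

[ĩmãnid+tugãma]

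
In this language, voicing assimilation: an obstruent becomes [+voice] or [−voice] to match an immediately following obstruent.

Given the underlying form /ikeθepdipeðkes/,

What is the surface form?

[ikeθebdipeθkes]

/p/ before /d/ (voiced) → [b]
/ð/ before /k/ (voiceless) → [θ]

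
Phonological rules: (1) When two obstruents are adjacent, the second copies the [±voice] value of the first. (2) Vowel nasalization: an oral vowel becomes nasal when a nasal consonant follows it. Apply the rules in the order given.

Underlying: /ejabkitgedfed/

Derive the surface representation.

[ejabgitkedved]

Rule 1: /k/ after /b/ (voiced) → [g]
Rule 1: /g/ after /t/ (voiceless) → [k]
Rule 1: /f/ after /d/ (voiced) → [v]
After rule 1: ejabgitkedved
Rule 2: no segment meets the rule's conditions; no change.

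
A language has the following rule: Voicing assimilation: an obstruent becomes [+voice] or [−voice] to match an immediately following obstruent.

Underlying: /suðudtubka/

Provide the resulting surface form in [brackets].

/d/ before /t/ (voiceless) → [t]
/b/ before /k/ (voiceless) → [p]

[suðuttupka]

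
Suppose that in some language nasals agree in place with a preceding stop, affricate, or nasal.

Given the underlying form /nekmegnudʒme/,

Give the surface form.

[nekŋegŋudʒɲe]

/m/ after /k/ (velar) → [ŋ]
/n/ after /g/ (velar) → [ŋ]
/m/ after /dʒ/ (palatal) → [ɲ]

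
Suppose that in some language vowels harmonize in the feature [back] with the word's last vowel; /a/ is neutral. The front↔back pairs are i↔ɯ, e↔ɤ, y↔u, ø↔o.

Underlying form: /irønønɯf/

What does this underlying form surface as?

/i/ harmonizes with /ɯ/ ([+back]) → [ɯ]
/ø/ harmonizes with /ɯ/ ([+back]) → [o]
/ø/ harmonizes with /ɯ/ ([+back]) → [o]

[ɯrononɯf]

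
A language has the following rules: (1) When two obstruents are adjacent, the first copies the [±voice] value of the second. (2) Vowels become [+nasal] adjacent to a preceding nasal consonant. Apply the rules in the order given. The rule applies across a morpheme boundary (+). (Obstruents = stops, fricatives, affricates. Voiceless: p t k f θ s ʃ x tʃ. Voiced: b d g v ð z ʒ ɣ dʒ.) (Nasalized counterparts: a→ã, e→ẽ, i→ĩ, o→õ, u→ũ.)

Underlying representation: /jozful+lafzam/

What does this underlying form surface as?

Rule 1: /z/ before /f/ (voiceless) → [s]
Rule 1: /f/ before /z/ (voiced) → [v]
After rule 1: josful+lavzam
Rule 2: no segment meets the rule's conditions; no change.

[josful+lavzam]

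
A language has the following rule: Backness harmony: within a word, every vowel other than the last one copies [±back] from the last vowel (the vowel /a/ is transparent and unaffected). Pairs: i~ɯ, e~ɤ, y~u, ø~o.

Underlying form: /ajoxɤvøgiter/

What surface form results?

[ajøxevøgiter]

/o/ harmonizes with /e/ ([-back]) → [ø]
/ɤ/ harmonizes with /e/ ([-back]) → [e]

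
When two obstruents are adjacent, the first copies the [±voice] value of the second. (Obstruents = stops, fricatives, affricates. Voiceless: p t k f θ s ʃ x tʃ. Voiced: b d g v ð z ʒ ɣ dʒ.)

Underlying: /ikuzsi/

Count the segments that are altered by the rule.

/z/ before /s/ (voiceless) → [s]
1 segment changes.

1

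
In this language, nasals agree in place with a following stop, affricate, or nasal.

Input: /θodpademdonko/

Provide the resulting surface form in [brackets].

[θodpadendoŋko]

/m/ before /d/ (alveolar) → [n]
/n/ before /k/ (velar) → [ŋ]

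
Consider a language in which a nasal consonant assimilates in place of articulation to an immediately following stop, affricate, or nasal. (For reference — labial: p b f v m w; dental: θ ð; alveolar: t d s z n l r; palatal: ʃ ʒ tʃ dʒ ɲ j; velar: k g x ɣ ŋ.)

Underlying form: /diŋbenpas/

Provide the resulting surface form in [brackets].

[dimbempas]

/ŋ/ before /b/ (labial) → [m]
/n/ before /p/ (labial) → [m]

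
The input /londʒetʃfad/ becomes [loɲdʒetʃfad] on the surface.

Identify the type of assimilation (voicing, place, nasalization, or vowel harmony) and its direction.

/n/→[ɲ].
Each target copies a feature from the following segment, so the direction is regressive.

place assimilation, regressive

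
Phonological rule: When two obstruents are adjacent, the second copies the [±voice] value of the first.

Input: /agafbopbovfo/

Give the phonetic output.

[agafpoppovvo]

/b/ after /f/ (voiceless) → [p]
/b/ after /p/ (voiceless) → [p]
/f/ after /v/ (voiced) → [v]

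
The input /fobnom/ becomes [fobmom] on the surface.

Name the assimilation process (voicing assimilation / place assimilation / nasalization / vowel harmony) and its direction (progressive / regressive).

/n/→[m].
Each target copies a feature from the preceding segment, so the direction is progressive.

place assimilation, progressive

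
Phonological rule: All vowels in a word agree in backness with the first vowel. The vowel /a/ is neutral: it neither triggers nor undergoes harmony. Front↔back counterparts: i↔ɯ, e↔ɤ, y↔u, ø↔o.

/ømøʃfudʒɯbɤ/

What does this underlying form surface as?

/u/ harmonizes with /ø/ ([-back]) → [y]
/ɯ/ harmonizes with /ø/ ([-back]) → [i]
/ɤ/ harmonizes with /ø/ ([-back]) → [e]

[ømøʃfydʒibe]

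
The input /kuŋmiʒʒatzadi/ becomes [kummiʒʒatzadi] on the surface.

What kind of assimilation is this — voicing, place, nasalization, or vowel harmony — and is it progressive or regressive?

/ŋ/→[m].
Each target copies a feature from the following segment, so the direction is regressive.

place assimilation, regressive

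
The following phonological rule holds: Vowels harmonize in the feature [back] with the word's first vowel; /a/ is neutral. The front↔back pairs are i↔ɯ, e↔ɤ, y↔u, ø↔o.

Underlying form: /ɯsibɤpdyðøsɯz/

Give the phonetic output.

/i/ harmonizes with /ɯ/ ([+back]) → [ɯ]
/y/ harmonizes with /ɯ/ ([+back]) → [u]
/ø/ harmonizes with /ɯ/ ([+back]) → [o]

[ɯsɯbɤpduðosɯz]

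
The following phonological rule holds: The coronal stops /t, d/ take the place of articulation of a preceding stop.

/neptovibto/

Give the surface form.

[neppovibpo]

/t/ after /p/ (labial) → [p]
/t/ after /b/ (labial) → [p]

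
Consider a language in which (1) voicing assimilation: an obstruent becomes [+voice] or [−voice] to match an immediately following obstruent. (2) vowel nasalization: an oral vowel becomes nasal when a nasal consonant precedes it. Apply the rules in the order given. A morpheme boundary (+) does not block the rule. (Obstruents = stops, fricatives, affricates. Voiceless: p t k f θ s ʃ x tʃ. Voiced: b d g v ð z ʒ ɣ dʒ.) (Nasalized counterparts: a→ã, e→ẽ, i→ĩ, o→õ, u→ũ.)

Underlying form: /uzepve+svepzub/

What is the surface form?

Rule 1: /p/ before /v/ (voiced) → [b]
Rule 1: /s/ before /v/ (voiced) → [z]
Rule 1: /p/ before /z/ (voiced) → [b]
After rule 1: uzebve+zvebzub
Rule 2: no segment meets the rule's conditions; no change.

[uzebve+zvebzub]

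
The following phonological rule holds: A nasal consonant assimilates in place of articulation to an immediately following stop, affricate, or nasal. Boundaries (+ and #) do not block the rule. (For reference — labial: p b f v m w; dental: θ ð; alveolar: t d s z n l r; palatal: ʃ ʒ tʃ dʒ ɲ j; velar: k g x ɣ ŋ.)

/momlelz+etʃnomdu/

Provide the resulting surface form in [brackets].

[momlelz+etʃnondu]

/m/ before /d/ (alveolar) → [n]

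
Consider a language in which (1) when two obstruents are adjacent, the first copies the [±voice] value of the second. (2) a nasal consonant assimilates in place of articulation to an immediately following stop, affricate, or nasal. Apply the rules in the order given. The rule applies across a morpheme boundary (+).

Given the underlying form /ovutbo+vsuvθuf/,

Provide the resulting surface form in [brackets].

[ovudbo+fsufθuf]

Rule 1: /t/ before /b/ (voiced) → [d]
Rule 1: /v/ before /s/ (voiceless) → [f]
Rule 1: /v/ before /θ/ (voiceless) → [f]
After rule 1: ovudbo+fsufθuf
Rule 2: no segment meets the rule's conditions; no change.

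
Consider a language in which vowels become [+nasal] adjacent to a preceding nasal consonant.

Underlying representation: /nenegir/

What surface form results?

/e/ after nasal /n/ → [ẽ]
/e/ after nasal /n/ → [ẽ]

[nẽnẽgir]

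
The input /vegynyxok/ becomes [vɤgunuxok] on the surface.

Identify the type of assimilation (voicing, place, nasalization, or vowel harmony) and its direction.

/e/→[ɤ] /y/→[u] /y/→[u].
Vowels agree with the last vowel, so the harmony is regressive.

vowel harmony, regressive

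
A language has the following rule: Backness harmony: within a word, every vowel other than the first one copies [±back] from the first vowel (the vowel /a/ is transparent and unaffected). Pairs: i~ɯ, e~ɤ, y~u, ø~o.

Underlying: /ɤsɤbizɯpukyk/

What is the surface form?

[ɤsɤbɯzɯpukuk]

/i/ harmonizes with /ɤ/ ([+back]) → [ɯ]
/y/ harmonizes with /ɤ/ ([+back]) → [u]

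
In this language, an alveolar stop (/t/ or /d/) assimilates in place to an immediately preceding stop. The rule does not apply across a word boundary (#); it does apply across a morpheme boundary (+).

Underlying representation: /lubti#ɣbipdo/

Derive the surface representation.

/t/ after /b/ (labial) → [p]
/d/ after /p/ (labial) → [b]

[lubpi#ɣbipbo]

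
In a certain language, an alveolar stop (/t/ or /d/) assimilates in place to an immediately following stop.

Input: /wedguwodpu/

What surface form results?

/d/ before /g/ (velar) → [g]
/d/ before /p/ (labial) → [b]

[wegguwobpu]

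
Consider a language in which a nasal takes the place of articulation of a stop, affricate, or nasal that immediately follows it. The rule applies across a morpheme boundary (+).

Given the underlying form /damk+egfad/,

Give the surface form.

/m/ before /k/ (velar) → [ŋ]

[daŋk+egfad]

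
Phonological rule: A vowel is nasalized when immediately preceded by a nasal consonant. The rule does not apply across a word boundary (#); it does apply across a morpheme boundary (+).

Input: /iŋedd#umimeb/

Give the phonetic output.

[iŋẽdd#umĩmẽb]

/e/ after nasal /ŋ/ → [ẽ]
/i/ after nasal /m/ → [ĩ]
/e/ after nasal /m/ → [ẽ]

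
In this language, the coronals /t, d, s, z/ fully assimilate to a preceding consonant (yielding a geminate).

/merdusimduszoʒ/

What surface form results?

[merrusimmussoʒ]

/d/ after /r/ → [r] (total assimilation)
/d/ after /m/ → [m] (total assimilation)
/z/ after /s/ → [s] (total assimilation)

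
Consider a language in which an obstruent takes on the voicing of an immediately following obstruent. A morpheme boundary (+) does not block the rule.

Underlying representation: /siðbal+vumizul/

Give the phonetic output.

[siðbal+vumizul]

no segment meets the rule's conditions; no change.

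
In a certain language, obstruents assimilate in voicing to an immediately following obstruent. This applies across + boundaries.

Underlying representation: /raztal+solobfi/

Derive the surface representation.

[rastal+solopfi]

/z/ before /t/ (voiceless) → [s]
/b/ before /f/ (voiceless) → [p]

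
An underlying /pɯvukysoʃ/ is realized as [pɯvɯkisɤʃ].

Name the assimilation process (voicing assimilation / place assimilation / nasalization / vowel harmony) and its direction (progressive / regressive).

/u/→[ɯ] /y/→[i] /o/→[ɤ].
Vowels agree with the first vowel, so the harmony is progressive.

vowel harmony, progressive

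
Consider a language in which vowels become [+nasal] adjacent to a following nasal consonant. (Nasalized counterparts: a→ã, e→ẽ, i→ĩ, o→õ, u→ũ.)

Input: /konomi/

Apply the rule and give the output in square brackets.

[kõnõmi]

/o/ before nasal /n/ → [õ]
/o/ before nasal /m/ → [õ]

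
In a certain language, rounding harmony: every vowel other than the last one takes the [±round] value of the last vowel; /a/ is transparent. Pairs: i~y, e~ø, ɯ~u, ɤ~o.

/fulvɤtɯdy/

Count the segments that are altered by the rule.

/ɤ/ harmonizes with /y/ ([+round]) → [o]
/ɯ/ harmonizes with /y/ ([+round]) → [u]
2 segments change.

2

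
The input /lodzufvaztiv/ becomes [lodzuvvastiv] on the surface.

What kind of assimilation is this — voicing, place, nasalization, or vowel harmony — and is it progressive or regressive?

voicing assimilation, regressive

/f/→[v] /z/→[s].
Each target copies a feature from the following segment, so the direction is regressive.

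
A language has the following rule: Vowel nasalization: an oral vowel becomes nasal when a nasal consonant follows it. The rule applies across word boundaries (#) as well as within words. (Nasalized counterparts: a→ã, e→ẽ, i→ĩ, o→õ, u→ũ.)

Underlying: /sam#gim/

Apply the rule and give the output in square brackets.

[sãm#gĩm]

/a/ before nasal /m/ → [ã]
/i/ before nasal /m/ → [ĩ]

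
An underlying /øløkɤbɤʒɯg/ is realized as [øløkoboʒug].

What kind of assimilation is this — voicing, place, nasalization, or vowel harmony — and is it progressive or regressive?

/ɤ/→[o] /ɤ/→[o] /ɯ/→[u].
Vowels agree with the first vowel, so the harmony is progressive.

vowel harmony, progressive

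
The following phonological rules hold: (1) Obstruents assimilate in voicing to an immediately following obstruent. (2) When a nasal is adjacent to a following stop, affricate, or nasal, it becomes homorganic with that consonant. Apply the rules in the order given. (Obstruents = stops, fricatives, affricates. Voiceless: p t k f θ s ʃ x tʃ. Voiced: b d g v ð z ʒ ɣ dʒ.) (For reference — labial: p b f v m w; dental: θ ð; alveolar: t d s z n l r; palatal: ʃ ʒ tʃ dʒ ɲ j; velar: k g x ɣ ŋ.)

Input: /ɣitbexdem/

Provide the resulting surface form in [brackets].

[ɣidbeɣdem]

Rule 1: /t/ before /b/ (voiced) → [d]
Rule 1: /x/ before /d/ (voiced) → [ɣ]
After rule 1: ɣidbeɣdem
Rule 2: no segment meets the rule's conditions; no change.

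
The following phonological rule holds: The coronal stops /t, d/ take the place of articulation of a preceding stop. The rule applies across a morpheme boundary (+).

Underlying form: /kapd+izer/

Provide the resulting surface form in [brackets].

/d/ after /p/ (labial) → [b]

[kapb+izer]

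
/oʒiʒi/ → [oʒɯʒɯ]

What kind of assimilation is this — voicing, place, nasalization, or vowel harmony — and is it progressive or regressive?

vowel harmony, progressive

/i/→[ɯ] /i/→[ɯ].
Vowels agree with the first vowel, so the harmony is progressive.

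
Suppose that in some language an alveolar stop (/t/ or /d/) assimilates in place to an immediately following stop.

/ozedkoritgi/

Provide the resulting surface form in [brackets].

[ozegkorikgi]

/d/ before /k/ (velar) → [g]
/t/ before /g/ (velar) → [k]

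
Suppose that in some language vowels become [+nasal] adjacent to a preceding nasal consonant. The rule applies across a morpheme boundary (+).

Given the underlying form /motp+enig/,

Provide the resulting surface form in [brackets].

/o/ after nasal /m/ → [õ]
/i/ after nasal /n/ → [ĩ]

[mõtp+enĩg]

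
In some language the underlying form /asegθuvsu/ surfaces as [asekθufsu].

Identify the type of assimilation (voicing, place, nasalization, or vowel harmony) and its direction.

/g/→[k] /v/→[f].
Each target copies a feature from the following segment, so the direction is regressive.

voicing assimilation, regressive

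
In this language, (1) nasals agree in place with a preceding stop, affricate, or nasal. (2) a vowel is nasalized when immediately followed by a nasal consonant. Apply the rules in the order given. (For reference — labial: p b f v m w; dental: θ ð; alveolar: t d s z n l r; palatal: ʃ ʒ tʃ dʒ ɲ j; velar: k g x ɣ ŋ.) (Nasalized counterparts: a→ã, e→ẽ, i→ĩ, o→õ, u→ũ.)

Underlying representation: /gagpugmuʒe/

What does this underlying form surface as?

Rule 1: /m/ after /g/ (velar) → [ŋ]
After rule 1: gagpugŋuʒe
Rule 2: no segment meets the rule's conditions; no change.

[gagpugŋuʒe]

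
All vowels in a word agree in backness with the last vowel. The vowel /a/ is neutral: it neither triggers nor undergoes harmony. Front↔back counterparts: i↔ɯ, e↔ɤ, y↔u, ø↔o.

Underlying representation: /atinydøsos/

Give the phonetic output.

/i/ harmonizes with /o/ ([+back]) → [ɯ]
/y/ harmonizes with /o/ ([+back]) → [u]
/ø/ harmonizes with /o/ ([+back]) → [o]

[atɯnudosos]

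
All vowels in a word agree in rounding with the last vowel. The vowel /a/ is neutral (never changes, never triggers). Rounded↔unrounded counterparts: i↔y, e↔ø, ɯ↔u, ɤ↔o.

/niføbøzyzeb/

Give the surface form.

/ø/ harmonizes with /e/ ([-round]) → [e]
/ø/ harmonizes with /e/ ([-round]) → [e]
/y/ harmonizes with /e/ ([-round]) → [i]

[nifebezizeb]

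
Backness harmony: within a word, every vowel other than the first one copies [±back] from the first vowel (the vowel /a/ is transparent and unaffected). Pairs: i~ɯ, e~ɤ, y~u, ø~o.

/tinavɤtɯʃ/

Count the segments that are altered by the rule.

2

/ɤ/ harmonizes with /i/ ([-back]) → [e]
/ɯ/ harmonizes with /i/ ([-back]) → [i]
2 segments change.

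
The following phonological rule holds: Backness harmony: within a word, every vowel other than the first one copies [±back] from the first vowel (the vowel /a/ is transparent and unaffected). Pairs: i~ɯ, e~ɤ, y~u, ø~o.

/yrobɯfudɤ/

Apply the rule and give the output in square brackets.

/o/ harmonizes with /y/ ([-back]) → [ø]
/ɯ/ harmonizes with /y/ ([-back]) → [i]
/u/ harmonizes with /y/ ([-back]) → [y]
/ɤ/ harmonizes with /y/ ([-back]) → [e]

[yrøbifyde]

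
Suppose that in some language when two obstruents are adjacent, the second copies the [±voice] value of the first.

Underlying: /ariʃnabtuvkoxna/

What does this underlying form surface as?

[ariʃnabduvgoxna]

/t/ after /b/ (voiced) → [d]
/k/ after /v/ (voiced) → [g]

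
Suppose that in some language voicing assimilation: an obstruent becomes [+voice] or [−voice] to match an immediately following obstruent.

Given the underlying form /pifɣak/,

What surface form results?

/f/ before /ɣ/ (voiced) → [v]

[pivɣak]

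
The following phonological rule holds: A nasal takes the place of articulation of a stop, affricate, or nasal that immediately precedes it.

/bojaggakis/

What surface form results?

[bojaggakis]

no segment meets the rule's conditions; no change.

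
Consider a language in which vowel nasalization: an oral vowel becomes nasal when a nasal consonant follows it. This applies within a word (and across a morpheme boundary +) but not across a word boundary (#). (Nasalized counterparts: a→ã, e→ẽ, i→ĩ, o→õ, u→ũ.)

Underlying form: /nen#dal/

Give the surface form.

[nẽn#dal]

/e/ before nasal /n/ → [ẽ]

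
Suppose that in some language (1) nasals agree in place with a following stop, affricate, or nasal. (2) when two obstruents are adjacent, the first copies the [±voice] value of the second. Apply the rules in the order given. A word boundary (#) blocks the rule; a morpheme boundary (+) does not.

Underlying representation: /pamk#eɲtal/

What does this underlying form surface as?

Rule 1: /m/ before /k/ (velar) → [ŋ]
Rule 1: /ɲ/ before /t/ (alveolar) → [n]
After rule 1: paŋk#ental
Rule 2: no segment meets the rule's conditions; no change.

[paŋk#ental]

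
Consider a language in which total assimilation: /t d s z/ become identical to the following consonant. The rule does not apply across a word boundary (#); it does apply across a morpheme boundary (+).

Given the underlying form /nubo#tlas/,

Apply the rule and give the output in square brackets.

[nubo#llas]

/t/ before /l/ → [l] (total assimilation)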